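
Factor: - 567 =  - 3^4 * 7^1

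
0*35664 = 0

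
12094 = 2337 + 9757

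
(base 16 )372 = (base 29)11C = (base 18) 2D0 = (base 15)3dc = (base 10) 882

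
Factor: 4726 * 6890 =2^2*5^1 * 13^1*17^1*53^1*139^1 = 32562140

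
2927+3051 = 5978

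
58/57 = 58/57  =  1.02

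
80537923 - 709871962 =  - 629334039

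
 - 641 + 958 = 317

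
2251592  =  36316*62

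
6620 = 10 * 662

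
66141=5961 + 60180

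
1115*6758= 7535170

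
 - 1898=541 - 2439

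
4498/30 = 149 + 14/15   =  149.93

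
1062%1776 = 1062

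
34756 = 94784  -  60028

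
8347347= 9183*909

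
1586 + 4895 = 6481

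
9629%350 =179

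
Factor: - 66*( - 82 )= 2^2*3^1 *11^1*41^1 = 5412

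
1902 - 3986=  - 2084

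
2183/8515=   2183/8515 = 0.26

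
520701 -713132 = -192431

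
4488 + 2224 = 6712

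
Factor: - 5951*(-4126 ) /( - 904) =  - 12276913/452  =  - 2^( - 2 )*11^1*113^( - 1 )*541^1*2063^1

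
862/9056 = 431/4528 = 0.10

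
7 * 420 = 2940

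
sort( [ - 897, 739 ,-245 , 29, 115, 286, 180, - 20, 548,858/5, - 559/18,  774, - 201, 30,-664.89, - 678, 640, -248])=[ - 897,-678, - 664.89, - 248, - 245, -201,  -  559/18,- 20,29,30 , 115, 858/5, 180,286, 548, 640, 739, 774 ]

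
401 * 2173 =871373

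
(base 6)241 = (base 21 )4d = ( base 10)97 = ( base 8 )141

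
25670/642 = 12835/321 = 39.98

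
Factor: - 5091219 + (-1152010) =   -  6243229=- 19^1*328591^1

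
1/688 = 1/688= 0.00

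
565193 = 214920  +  350273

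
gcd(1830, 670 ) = 10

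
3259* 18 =58662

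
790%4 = 2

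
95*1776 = 168720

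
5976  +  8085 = 14061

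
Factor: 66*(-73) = - 2^1*3^1*11^1*73^1 = - 4818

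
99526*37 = 3682462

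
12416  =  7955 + 4461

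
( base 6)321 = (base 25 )4L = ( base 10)121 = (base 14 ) 89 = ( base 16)79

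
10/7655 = 2/1531=0.00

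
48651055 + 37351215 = 86002270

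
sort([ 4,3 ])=[ 3, 4]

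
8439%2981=2477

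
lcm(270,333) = 9990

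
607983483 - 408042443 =199941040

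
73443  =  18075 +55368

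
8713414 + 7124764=15838178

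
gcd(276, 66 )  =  6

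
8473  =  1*8473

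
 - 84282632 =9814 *( - 8588) 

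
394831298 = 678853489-284022191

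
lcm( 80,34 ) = 1360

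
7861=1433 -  - 6428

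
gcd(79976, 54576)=8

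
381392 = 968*394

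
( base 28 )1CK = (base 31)15o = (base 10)1140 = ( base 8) 2164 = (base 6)5140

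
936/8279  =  936/8279= 0.11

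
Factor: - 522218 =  - 2^1*37^1*7057^1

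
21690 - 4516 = 17174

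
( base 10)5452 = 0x154C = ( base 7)21616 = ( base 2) 1010101001100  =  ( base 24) 9B4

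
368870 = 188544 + 180326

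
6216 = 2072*3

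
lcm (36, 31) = 1116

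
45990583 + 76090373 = 122080956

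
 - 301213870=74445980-375659850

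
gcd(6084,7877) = 1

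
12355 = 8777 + 3578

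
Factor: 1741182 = 2^1*3^1 * 521^1*557^1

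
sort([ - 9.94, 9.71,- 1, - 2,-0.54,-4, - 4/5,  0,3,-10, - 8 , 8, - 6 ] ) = [ - 10, - 9.94, - 8,  -  6,  -  4, - 2, - 1 , - 4/5,  -  0.54, 0,3, 8,  9.71 ]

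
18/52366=9/26183 = 0.00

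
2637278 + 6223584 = 8860862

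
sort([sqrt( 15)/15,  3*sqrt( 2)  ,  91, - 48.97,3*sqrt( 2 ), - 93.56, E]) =[ - 93.56, - 48.97,  sqrt( 15)/15,  E,3*sqrt( 2), 3*sqrt( 2),91]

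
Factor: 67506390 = 2^1*3^2*5^1*7^1*83^1*1291^1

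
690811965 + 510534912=1201346877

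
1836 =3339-1503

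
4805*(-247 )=  -  1186835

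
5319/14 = 5319/14 = 379.93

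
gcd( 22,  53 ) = 1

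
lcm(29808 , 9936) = 29808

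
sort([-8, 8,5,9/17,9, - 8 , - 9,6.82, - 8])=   [ - 9, - 8,-8,-8, 9/17,5,6.82,8 , 9]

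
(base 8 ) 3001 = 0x601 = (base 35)18W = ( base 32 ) 1g1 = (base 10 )1537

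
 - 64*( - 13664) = 874496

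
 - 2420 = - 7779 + 5359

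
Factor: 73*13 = 13^1*73^1 = 949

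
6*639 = 3834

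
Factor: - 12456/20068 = -2^1*3^2*29^( - 1) = - 18/29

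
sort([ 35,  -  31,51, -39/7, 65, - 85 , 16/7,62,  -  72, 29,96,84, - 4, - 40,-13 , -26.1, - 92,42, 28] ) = [ - 92, -85, -72, - 40, - 31, - 26.1, - 13,- 39/7,-4,16/7, 28,29, 35,42,51, 62,65,84,96] 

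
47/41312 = 47/41312 = 0.00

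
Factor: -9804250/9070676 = - 2^(  -  1) * 5^3* 19^( - 1) * 41^( - 2)*71^( - 1)* 39217^1 = - 4902125/4535338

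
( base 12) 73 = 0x57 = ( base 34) 2J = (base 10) 87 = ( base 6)223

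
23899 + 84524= 108423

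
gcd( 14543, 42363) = 1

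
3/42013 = 3/42013 = 0.00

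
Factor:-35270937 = -3^3*13^1*17^1*23^1*257^1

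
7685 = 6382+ 1303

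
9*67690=609210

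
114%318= 114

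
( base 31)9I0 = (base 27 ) CH0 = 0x23f7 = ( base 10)9207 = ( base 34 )7WR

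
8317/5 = 8317/5=1663.40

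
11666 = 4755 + 6911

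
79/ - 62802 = -1 + 62723/62802 = - 0.00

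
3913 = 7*559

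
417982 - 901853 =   -  483871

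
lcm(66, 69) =1518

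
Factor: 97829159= 97829159^1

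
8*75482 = 603856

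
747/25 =747/25=29.88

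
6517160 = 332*19630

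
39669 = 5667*7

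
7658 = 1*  7658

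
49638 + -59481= - 9843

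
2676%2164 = 512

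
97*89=8633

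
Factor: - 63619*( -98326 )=2^1 * 113^1*211^1*233^1  *  563^1 = 6255401794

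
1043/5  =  1043/5 = 208.60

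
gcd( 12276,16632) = 396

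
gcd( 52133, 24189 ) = 1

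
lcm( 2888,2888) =2888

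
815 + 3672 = 4487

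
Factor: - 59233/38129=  - 7^( - 1)* 13^(  -  1 )*419^( - 1) *59233^1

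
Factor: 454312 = 2^3 *109^1*521^1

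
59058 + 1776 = 60834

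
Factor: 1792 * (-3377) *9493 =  - 2^8 * 7^1 * 11^2*307^1 * 863^1 = - 57447686912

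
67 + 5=72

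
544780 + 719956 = 1264736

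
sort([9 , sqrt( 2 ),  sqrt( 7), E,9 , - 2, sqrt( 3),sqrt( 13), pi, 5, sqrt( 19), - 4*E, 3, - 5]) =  [ - 4*E ,-5, -2, sqrt( 2) , sqrt(3 ) , sqrt( 7), E, 3,pi,sqrt( 13 ), sqrt ( 19 ), 5,9, 9 ] 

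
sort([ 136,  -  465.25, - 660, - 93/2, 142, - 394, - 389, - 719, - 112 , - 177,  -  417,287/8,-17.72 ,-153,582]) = [ - 719,-660,- 465.25,-417, -394, - 389, -177, -153,-112, - 93/2,- 17.72, 287/8 , 136,142,582]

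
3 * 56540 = 169620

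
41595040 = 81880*508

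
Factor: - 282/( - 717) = 94/239 = 2^1*47^1*239^( - 1 )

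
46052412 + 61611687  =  107664099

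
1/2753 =1/2753 = 0.00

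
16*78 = 1248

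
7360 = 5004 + 2356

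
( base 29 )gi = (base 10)482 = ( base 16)1E2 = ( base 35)dr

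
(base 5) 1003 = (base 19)6e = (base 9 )152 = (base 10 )128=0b10000000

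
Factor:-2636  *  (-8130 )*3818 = 81822336240 = 2^4 * 3^1*5^1*23^1*83^1*271^1*659^1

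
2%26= 2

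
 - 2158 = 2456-4614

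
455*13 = 5915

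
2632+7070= 9702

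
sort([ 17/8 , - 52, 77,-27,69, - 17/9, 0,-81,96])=[- 81 ,-52, - 27,  -  17/9, 0,17/8, 69, 77,  96 ]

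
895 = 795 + 100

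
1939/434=4 + 29/62 = 4.47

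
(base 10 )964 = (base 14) 4CC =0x3c4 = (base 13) 592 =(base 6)4244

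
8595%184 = 131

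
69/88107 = 23/29369 = 0.00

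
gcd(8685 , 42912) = 9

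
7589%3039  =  1511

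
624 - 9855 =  - 9231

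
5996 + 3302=9298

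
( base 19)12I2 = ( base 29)9c8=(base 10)7925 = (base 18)1685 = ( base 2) 1111011110101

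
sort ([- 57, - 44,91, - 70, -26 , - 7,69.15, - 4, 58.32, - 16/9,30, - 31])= [-70, - 57, - 44,-31, - 26, - 7,- 4, - 16/9,30,58.32,69.15,91]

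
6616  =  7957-1341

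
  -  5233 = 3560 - 8793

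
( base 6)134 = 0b111010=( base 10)58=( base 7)112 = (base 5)213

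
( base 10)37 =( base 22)1f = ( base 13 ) 2b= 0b100101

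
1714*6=10284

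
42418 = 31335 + 11083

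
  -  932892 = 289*( - 3228) 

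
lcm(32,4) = 32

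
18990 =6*3165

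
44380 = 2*22190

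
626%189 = 59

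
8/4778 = 4/2389 = 0.00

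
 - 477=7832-8309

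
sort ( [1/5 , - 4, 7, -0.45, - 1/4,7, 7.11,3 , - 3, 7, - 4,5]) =[ - 4, - 4 , - 3 , - 0.45,  -  1/4,1/5, 3, 5, 7, 7, 7,7.11]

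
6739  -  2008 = 4731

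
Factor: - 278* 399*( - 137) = 2^1*3^1*7^1 *19^1*137^1*139^1 =15196314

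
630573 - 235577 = 394996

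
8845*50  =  442250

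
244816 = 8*30602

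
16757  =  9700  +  7057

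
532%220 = 92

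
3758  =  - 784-- 4542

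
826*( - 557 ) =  - 460082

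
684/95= 7 + 1/5=7.20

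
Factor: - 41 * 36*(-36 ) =2^4*3^4*41^1 = 53136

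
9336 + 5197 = 14533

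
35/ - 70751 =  - 1 + 70716/70751 = -  0.00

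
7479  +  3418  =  10897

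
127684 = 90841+36843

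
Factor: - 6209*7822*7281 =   -  2^1*3^2*7^1*809^1*887^1*3911^1  =  - 353614856238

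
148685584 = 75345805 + 73339779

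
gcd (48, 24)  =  24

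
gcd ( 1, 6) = 1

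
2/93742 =1/46871 = 0.00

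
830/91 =830/91 = 9.12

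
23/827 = 23/827 = 0.03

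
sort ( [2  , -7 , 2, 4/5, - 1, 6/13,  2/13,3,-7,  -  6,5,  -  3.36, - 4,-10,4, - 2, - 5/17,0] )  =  [  -  10, - 7,-7, - 6  , - 4,-3.36, - 2, - 1, - 5/17,0, 2/13,  6/13,4/5,2,2, 3, 4,5 ]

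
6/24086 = 3/12043 = 0.00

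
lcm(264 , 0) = 0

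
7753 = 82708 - 74955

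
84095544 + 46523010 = 130618554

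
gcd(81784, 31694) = 2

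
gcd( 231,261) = 3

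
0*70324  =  0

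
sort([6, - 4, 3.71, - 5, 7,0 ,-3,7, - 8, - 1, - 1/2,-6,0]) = [-8, - 6,-5, - 4,  -  3, - 1, - 1/2,0, 0,3.71,6,7,7]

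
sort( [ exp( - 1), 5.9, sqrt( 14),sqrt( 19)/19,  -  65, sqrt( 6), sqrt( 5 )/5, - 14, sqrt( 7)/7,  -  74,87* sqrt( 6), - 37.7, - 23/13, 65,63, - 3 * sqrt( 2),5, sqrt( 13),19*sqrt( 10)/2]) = [ - 74, - 65, - 37.7, - 14, - 3*sqrt (2), - 23/13, sqrt( 19)/19,exp(-1),  sqrt( 7) /7,sqrt ( 5 ) /5, sqrt( 6),sqrt( 13 ),sqrt( 14), 5, 5.9 , 19*sqrt( 10)/2, 63, 65,87*sqrt ( 6) ] 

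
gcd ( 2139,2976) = 93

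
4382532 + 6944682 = 11327214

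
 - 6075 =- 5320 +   -  755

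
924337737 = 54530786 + 869806951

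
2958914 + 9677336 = 12636250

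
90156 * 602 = 54273912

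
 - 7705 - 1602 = - 9307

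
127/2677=127/2677 = 0.05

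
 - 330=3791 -4121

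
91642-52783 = 38859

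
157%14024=157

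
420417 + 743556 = 1163973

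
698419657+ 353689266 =1052108923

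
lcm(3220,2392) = 83720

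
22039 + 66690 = 88729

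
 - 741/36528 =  - 1  +  11929/12176   =  -0.02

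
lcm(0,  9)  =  0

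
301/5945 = 301/5945 = 0.05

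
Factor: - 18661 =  - 18661^1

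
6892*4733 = 32619836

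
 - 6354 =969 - 7323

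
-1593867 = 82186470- 83780337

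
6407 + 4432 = 10839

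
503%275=228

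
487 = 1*487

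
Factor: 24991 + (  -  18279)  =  6712 = 2^3*839^1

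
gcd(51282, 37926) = 126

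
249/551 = 249/551 = 0.45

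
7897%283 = 256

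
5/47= 5/47 = 0.11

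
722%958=722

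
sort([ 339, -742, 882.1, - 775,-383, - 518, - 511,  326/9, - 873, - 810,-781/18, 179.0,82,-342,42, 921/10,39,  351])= [ - 873,-810,- 775, - 742, - 518, - 511, - 383, - 342,  -  781/18, 326/9,39,42, 82 , 921/10, 179.0, 339, 351 , 882.1]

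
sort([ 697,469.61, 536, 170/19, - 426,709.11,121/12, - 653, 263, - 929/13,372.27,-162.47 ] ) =[ - 653,-426,- 162.47, -929/13, 170/19, 121/12, 263 , 372.27,469.61,536,697,709.11] 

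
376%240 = 136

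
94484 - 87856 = 6628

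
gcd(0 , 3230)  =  3230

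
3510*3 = 10530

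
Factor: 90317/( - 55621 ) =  - 37^1*2441^1*55621^( - 1 ) 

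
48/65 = 48/65=0.74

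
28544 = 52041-23497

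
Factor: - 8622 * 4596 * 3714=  - 2^4 * 3^4*383^1* 479^1  *  619^1  =  - 147173608368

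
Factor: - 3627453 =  - 3^1*1209151^1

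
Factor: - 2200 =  - 2^3*5^2 * 11^1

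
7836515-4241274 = 3595241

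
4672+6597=11269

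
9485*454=4306190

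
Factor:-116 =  - 2^2* 29^1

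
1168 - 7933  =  -6765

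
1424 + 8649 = 10073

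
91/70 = 13/10 = 1.30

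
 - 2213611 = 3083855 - 5297466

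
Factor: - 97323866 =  - 2^1 * 941^1 *51713^1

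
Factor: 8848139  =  8848139^1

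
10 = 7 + 3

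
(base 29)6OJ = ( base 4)1122001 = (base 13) 2812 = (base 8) 13201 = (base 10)5761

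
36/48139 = 36/48139 =0.00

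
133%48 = 37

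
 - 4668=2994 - 7662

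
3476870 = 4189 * 830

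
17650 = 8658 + 8992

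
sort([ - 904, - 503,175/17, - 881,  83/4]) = [ - 904,-881, - 503,175/17,83/4]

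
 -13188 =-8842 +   -  4346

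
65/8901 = 65/8901   =  0.01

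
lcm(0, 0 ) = 0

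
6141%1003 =123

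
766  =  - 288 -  -1054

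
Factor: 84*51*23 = 98532 = 2^2*3^2  *7^1*17^1*23^1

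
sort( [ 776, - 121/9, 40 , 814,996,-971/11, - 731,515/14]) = [ -731, - 971/11, - 121/9,  515/14, 40,776,814,996 ]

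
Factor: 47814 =2^1*3^1*13^1*613^1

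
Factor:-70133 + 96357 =26224  =  2^4*11^1 *149^1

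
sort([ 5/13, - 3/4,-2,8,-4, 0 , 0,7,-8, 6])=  [  -  8, - 4, - 2,-3/4, 0, 0, 5/13, 6,7, 8]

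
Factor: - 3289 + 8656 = 5367 =3^1*1789^1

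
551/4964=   551/4964 = 0.11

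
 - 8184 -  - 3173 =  - 5011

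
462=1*462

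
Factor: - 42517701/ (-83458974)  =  14172567/27819658 = 2^( - 1 )*3^1  *  59^1*80071^1*13909829^(-1 )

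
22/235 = 22/235  =  0.09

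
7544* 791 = 5967304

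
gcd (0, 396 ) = 396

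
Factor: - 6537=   -  3^1*2179^1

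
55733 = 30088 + 25645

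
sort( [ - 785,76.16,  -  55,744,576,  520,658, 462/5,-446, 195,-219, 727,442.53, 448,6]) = [ - 785, - 446, - 219, - 55,  6, 76.16,462/5, 195,442.53, 448,520, 576, 658,727,744]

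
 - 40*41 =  - 1640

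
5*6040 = 30200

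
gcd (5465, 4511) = 1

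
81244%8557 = 4231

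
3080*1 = 3080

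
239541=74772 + 164769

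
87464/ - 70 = -43732/35=- 1249.49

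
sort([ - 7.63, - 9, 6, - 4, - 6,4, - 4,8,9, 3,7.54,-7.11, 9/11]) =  [-9, - 7.63,  -  7.11 , - 6, - 4, - 4,9/11,3, 4, 6,7.54,8, 9]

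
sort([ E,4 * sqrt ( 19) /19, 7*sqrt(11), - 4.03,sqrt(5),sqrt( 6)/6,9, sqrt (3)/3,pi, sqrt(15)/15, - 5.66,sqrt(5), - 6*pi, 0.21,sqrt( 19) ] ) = [ - 6*pi, - 5.66, - 4.03,0.21, sqrt( 15)/15, sqrt( 6)/6,sqrt( 3) /3,4*sqrt(19 )/19,sqrt( 5),sqrt( 5),E , pi,sqrt ( 19),9, 7*sqrt (11)]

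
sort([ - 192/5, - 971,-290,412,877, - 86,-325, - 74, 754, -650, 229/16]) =[  -  971, - 650, - 325, - 290,-86, - 74, - 192/5, 229/16,412 , 754, 877]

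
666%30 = 6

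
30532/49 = 623 + 5/49 = 623.10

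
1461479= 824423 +637056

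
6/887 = 6/887=0.01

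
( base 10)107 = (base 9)128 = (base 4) 1223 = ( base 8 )153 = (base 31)3E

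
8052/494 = 16 + 74/247 = 16.30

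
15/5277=5/1759 =0.00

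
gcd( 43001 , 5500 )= 1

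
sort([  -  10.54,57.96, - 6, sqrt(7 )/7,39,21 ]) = [ - 10.54, - 6, sqrt( 7)/7,21,39,57.96] 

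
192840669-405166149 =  - 212325480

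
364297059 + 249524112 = 613821171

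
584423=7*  83489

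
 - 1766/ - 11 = 1766/11 = 160.55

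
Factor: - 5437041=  - 3^1  *  1812347^1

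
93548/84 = 1113 + 2/3 = 1113.67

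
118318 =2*59159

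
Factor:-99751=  - 23^1 * 4337^1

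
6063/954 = 6+ 113/318  =  6.36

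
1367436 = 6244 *219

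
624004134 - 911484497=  - 287480363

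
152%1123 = 152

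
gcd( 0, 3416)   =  3416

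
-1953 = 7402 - 9355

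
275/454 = 275/454= 0.61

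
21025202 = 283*74294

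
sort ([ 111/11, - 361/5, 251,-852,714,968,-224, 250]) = [ -852,  -  224,  -  361/5,111/11, 250,251,  714, 968] 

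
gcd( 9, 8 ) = 1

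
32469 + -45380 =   -  12911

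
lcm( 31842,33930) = 2069730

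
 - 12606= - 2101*6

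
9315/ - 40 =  - 233 + 1/8= -  232.88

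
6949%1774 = 1627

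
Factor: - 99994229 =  - 99994229^1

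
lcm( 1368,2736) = 2736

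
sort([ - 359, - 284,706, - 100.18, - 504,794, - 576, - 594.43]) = [ - 594.43, - 576,- 504,- 359, - 284, - 100.18,706,794]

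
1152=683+469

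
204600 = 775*264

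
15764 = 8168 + 7596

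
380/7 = 380/7 =54.29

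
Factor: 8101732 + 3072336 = 2^2*1229^1*2273^1 =11174068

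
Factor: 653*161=7^1* 23^1*653^1 = 105133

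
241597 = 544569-302972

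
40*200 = 8000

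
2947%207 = 49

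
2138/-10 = - 214+1/5 = -213.80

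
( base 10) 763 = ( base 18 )267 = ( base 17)2AF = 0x2FB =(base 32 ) nr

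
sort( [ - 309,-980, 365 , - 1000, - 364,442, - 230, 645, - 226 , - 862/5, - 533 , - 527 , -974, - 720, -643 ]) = [ - 1000, - 980, - 974, - 720,-643, - 533, - 527, - 364,  -  309,  -  230 , - 226 , - 862/5,  365,  442,645]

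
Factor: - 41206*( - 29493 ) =2^1 * 3^2*11^1* 29^1*113^1*1873^1 =1215288558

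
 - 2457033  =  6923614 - 9380647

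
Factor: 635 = 5^1*127^1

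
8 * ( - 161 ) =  - 1288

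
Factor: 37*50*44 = 81400 =2^3*5^2*11^1*37^1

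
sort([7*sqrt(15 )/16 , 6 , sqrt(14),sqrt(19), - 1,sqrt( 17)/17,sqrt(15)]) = [ - 1,sqrt(17)/17,7*sqrt ( 15 )/16,sqrt(14 ), sqrt( 15 ),sqrt(19),6]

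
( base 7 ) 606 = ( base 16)12C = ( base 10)300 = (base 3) 102010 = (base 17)10b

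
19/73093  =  1/3847 =0.00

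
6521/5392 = 1 + 1129/5392 = 1.21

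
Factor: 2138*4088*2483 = 2^4*7^1*13^1*73^1*191^1*1069^1 = 21701777552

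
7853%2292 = 977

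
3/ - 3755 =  - 1 + 3752/3755 = - 0.00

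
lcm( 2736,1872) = 35568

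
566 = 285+281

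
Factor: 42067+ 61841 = 103908=2^2*3^1 * 7^1*1237^1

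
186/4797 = 62/1599 = 0.04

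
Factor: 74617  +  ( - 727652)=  - 653035 = - 5^1*131^1* 997^1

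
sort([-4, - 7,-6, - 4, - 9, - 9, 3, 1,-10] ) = [ - 10, -9,-9, - 7,-6, - 4,-4, 1, 3]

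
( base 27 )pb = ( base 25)12B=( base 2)1010101110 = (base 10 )686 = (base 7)2000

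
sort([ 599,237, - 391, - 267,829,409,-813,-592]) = [ - 813,  -  592,-391,-267,237, 409, 599,  829]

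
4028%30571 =4028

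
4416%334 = 74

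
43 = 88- 45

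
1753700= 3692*475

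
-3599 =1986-5585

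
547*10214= 5587058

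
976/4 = 244 = 244.00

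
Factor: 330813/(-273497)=  -  531/439 = -3^2*59^1*439^( - 1 ) 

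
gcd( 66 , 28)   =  2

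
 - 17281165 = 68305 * ( - 253)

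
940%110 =60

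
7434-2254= 5180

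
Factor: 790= 2^1*5^1*79^1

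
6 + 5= 11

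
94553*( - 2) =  - 189106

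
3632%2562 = 1070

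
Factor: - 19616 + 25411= 5795 = 5^1*19^1 * 61^1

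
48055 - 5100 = 42955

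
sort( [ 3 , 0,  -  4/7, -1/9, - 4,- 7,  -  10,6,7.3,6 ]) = [ - 10, - 7, - 4, - 4/7, - 1/9,0,3,6,6,7.3]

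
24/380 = 6/95 = 0.06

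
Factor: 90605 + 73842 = 164447 = 164447^1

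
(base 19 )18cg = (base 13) 4717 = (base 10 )9991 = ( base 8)23407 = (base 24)H87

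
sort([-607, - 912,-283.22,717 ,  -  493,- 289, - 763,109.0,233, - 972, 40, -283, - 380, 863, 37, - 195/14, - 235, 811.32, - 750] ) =[ - 972, - 912, - 763,-750, - 607, - 493, - 380,-289,-283.22 ,-283, - 235, - 195/14,37 , 40,  109.0,233,717,811.32, 863] 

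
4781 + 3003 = 7784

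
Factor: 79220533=7^1*23^1*492053^1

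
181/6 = 30 + 1/6 =30.17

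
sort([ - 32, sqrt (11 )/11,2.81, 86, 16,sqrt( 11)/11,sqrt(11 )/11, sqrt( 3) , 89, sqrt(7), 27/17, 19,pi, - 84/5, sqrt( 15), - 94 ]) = [- 94, - 32, - 84/5,  sqrt( 11)/11, sqrt( 11 ) /11,sqrt(11)/11, 27/17 , sqrt( 3), sqrt( 7 ), 2.81, pi,sqrt( 15), 16, 19,86,89 ]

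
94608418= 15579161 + 79029257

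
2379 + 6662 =9041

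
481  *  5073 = 2440113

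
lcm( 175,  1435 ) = 7175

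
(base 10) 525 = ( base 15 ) 250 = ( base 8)1015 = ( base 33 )FU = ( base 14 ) 297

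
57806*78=4508868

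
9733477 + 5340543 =15074020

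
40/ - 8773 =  - 40/8773 = - 0.00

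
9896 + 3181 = 13077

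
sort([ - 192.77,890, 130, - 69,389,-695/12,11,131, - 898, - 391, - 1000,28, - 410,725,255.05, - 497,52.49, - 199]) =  [-1000, - 898, - 497, - 410, - 391, - 199, - 192.77, - 69 , -695/12, 11,28,52.49,130,131, 255.05,389, 725,890 ]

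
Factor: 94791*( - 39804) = - 2^2*3^2*19^1 * 31^1*107^1*1663^1= - 3773060964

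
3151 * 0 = 0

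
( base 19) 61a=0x893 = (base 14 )b2b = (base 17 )7a2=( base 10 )2195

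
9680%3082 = 434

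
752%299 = 154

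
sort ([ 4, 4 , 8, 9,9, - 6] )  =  [ - 6, 4, 4,8, 9, 9 ]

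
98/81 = 1 + 17/81 = 1.21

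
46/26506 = 23/13253 =0.00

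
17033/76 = 17033/76 = 224.12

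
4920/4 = 1230 = 1230.00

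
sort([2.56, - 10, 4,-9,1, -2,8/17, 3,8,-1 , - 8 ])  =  [ - 10,-9, - 8, - 2, - 1, 8/17,1,2.56, 3, 4, 8] 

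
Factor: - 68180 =- 2^2*5^1*  7^1*487^1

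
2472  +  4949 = 7421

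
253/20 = 12 + 13/20  =  12.65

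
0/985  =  0 = 0.00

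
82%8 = 2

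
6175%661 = 226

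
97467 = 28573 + 68894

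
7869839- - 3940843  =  11810682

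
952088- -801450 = 1753538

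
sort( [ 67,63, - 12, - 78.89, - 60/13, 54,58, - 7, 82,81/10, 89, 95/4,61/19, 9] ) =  [-78.89, - 12  , - 7,- 60/13,61/19,  81/10,  9,95/4,  54, 58 , 63, 67,82, 89] 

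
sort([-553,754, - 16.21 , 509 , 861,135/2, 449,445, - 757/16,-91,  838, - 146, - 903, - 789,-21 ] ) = [ - 903, - 789, -553, - 146, - 91,  -  757/16, - 21,  -  16.21,135/2, 445, 449,  509, 754,838, 861 ] 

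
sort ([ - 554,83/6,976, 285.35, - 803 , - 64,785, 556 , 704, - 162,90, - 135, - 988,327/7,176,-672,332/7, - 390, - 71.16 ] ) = [ - 988, - 803, - 672,-554 , - 390, - 162,-135,-71.16,-64, 83/6,327/7 , 332/7, 90,176,285.35,556,704, 785 , 976] 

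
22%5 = 2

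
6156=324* 19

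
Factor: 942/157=2^1*3^1  =  6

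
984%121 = 16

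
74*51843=3836382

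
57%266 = 57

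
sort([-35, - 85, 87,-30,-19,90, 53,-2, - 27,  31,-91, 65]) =[ - 91, - 85 , - 35, - 30, -27,-19, - 2,31, 53,  65,87,90]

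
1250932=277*4516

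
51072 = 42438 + 8634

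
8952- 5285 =3667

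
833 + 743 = 1576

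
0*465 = 0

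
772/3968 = 193/992 = 0.19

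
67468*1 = 67468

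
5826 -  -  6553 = 12379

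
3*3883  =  11649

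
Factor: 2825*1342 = 2^1*5^2*11^1*61^1*113^1 = 3791150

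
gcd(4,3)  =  1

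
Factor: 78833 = 31^1 *2543^1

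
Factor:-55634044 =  -2^2*13908511^1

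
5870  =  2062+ 3808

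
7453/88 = 84+61/88  =  84.69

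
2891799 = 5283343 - 2391544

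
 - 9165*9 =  - 82485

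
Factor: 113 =113^1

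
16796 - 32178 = -15382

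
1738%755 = 228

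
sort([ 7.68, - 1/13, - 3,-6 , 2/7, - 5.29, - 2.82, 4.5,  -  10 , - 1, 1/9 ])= [ - 10, -6 , - 5.29, - 3,  -  2.82, - 1, - 1/13,1/9, 2/7, 4.5,7.68 ]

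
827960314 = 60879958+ 767080356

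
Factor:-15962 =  - 2^1*23^1*347^1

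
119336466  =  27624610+91711856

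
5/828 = 5/828=0.01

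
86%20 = 6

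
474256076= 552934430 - 78678354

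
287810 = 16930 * 17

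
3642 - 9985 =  - 6343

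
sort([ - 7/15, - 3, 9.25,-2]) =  [-3,-2,-7/15,9.25] 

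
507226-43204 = 464022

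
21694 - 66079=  - 44385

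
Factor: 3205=5^1*641^1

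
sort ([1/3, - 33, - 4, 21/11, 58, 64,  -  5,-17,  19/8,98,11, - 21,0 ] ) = [ - 33,- 21, - 17,-5, - 4,0,1/3,  21/11,19/8,  11,58, 64,98]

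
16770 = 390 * 43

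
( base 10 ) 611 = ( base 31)jm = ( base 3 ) 211122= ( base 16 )263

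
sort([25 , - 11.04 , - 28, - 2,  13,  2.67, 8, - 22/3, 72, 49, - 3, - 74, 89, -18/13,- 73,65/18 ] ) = [ - 74, - 73, - 28 , - 11.04 ,-22/3, - 3,-2, - 18/13,2.67, 65/18,8,13, 25, 49, 72,89] 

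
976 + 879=1855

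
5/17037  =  5/17037= 0.00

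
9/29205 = 1/3245 = 0.00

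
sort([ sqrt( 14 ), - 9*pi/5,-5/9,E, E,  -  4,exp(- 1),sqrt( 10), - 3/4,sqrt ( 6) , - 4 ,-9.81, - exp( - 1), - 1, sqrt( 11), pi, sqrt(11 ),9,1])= [- 9.81,  -  9*pi/5, - 4,- 4,  -  1, - 3/4,- 5/9, - exp( - 1),exp(-1),1,sqrt(6) , E, E,pi,sqrt( 10),sqrt(11 ),sqrt(11 ), sqrt(14),9]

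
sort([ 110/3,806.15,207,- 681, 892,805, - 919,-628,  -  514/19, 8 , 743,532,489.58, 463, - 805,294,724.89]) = [ - 919, - 805 ,- 681, - 628, - 514/19, 8,110/3,207, 294 , 463,489.58, 532,724.89,743,805,  806.15, 892]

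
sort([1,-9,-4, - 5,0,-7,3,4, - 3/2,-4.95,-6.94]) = [ - 9,-7,-6.94, - 5, - 4.95, - 4, - 3/2, 0, 1,3 , 4]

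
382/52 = 7 + 9/26 = 7.35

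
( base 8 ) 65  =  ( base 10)53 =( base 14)3B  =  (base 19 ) 2F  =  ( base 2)110101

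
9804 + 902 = 10706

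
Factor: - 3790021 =-37^1*102433^1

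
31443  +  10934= 42377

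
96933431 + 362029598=458963029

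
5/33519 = 5/33519 = 0.00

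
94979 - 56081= 38898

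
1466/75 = 19+41/75  =  19.55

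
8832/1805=8832/1805 =4.89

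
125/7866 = 125/7866=0.02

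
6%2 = 0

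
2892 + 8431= 11323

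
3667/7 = 3667/7= 523.86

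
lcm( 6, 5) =30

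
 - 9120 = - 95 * 96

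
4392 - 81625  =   - 77233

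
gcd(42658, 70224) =154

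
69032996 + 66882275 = 135915271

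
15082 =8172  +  6910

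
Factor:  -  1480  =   - 2^3*5^1 * 37^1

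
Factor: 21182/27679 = 2^1*7^1*17^1*311^( - 1)  =  238/311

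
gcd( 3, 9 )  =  3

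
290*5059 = 1467110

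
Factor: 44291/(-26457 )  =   - 3^(-1) * 13^1*3407^1*8819^ (-1) 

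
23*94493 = 2173339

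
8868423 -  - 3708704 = 12577127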